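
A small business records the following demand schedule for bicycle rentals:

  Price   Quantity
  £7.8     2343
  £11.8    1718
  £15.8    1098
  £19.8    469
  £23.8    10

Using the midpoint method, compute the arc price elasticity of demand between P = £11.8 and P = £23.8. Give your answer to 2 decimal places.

-2.93

At P = 11.8, Q = 1718; at P = 23.8, Q = 10.
ΔQ = -1708, ΔP = 12.0. Midpoints: P̄ = 17.80, Q̄ = 864.0.
ε = (ΔQ/ΔP)(P̄/Q̄) = (-1708/12.0)(17.80/864.0).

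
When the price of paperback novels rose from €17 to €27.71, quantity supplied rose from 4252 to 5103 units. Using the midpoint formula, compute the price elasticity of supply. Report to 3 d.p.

0.380

ΔQ = 5103 − 4252 = 851; ΔP = 27.71 − 17 = 10.71.
Midpoints: P̄ = 22.36, Q̄ = 4677.5.
ε_s = (ΔQ/ΔP)(P̄/Q̄) = (851/10.71)(22.36/4677.5).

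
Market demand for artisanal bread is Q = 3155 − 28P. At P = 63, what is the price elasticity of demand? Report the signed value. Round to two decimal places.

-1.27

At P = 63, Q = 1391.
dQ/dP = −28.
ε = (dQ/dP)(P/Q) = (-28)(63/1391).
|ε| > 1, so demand is elastic at this price.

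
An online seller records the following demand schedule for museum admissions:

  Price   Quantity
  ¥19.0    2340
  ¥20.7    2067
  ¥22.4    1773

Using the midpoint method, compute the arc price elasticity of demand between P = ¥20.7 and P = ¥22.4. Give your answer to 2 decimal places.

-1.94

At P = 20.7, Q = 2067; at P = 22.4, Q = 1773.
ΔQ = -294, ΔP = 1.7. Midpoints: P̄ = 21.55, Q̄ = 1920.0.
ε = (ΔQ/ΔP)(P̄/Q̄) = (-294/1.7)(21.55/1920.0).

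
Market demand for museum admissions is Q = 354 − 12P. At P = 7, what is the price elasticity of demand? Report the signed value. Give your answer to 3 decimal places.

At P = 7, Q = 270.
dQ/dP = −12.
ε = (dQ/dP)(P/Q) = (-12)(7/270).
|ε| < 1, so demand is inelastic at this price.

-0.311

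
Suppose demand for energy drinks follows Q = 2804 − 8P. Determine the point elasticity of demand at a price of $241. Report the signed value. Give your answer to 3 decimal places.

At P = 241, Q = 876.
dQ/dP = −8.
ε = (dQ/dP)(P/Q) = (-8)(241/876).

-2.201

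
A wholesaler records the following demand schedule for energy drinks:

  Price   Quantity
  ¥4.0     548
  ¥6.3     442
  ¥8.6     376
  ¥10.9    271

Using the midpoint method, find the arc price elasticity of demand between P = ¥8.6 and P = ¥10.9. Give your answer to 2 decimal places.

-1.38

At P = 8.6, Q = 376; at P = 10.9, Q = 271.
ΔQ = -105, ΔP = 2.3. Midpoints: P̄ = 9.75, Q̄ = 323.5.
ε = (ΔQ/ΔP)(P̄/Q̄) = (-105/2.3)(9.75/323.5).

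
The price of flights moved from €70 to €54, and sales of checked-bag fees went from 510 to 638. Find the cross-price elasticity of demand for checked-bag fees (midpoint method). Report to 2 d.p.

ΔQ_x = 638 − 510 = 128; ΔP_y = 54 − 70 = -16.
Midpoints: P̄_y = 62.00, Q̄_x = 574.0.
ε_xy = (ΔQ_x/ΔP_y)(P̄_y/Q̄_x) = (128/-16)(62.00/574.0).

-0.86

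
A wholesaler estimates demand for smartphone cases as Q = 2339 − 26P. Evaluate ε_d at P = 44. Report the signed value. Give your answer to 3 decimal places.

At P = 44, Q = 1195.
dQ/dP = −26.
ε = (dQ/dP)(P/Q) = (-26)(44/1195).

-0.957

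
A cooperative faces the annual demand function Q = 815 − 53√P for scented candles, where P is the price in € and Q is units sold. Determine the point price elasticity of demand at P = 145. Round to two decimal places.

-1.80

At P = 145, Q = 176.795.
dQ/dP = −53/(2√P) = -2.201.
ε = (dQ/dP)(P/Q) = (-2.201)(145/176.795).
|ε| > 1, so demand is elastic at this price.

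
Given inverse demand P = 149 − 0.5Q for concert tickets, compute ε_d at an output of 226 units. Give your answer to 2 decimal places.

-0.32

At Q = 226, P = 149 − 0.5(226) = 36.00.
dP/dQ = −0.5, so dQ/dP = 1/(−0.5) = -2.000.
ε = (dQ/dP)(P/Q) = (-2.000)(36.00/226).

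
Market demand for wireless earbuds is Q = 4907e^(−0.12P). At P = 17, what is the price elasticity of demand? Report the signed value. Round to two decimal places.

At P = 17, Q = 638.051.
dQ/dP = −0.12·4907e^(−0.12P) = −0.12Q = -76.566.
ε = (dQ/dP)(P/Q) = (-76.566)(17/638.051).

-2.04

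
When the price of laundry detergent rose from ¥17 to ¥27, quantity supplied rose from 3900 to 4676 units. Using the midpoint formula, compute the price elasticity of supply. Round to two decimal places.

0.40

ΔQ = 4676 − 3900 = 776; ΔP = 27 − 17 = 10.
Midpoints: P̄ = 22.00, Q̄ = 4288.0.
ε_s = (ΔQ/ΔP)(P̄/Q̄) = (776/10)(22.00/4288.0).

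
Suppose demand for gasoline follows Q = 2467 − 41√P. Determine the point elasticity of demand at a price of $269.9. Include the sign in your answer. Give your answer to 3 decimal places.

-0.188

At P = 269.9, Q = 1793.426.
dQ/dP = −41/(2√P) = -1.248.
ε = (dQ/dP)(P/Q) = (-1.248)(269.9/1793.426).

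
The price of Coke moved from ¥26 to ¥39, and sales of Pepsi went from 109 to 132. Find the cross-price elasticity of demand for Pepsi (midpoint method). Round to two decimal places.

ΔQ_x = 132 − 109 = 23; ΔP_y = 39 − 26 = 13.
Midpoints: P̄_y = 32.50, Q̄_x = 120.5.
ε_xy = (ΔQ_x/ΔP_y)(P̄_y/Q̄_x) = (23/13)(32.50/120.5).
ε_xy > 0, so the goods are substitutes.

0.48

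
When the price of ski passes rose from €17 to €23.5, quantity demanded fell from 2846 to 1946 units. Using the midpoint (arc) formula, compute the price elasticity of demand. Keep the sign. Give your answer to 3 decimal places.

-1.170

ΔQ = 1946 − 2846 = -900; ΔP = 23.5 − 17 = 6.5.
Midpoints: P̄ = 20.25, Q̄ = 2396.0.
ε = (ΔQ/ΔP)(P̄/Q̄) = (-900/6.5)(20.25/2396.0).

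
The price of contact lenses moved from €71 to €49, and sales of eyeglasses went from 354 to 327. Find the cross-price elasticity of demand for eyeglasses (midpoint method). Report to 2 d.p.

0.22

ΔQ_x = 327 − 354 = -27; ΔP_y = 49 − 71 = -22.
Midpoints: P̄_y = 60.00, Q̄_x = 340.5.
ε_xy = (ΔQ_x/ΔP_y)(P̄_y/Q̄_x) = (-27/-22)(60.00/340.5).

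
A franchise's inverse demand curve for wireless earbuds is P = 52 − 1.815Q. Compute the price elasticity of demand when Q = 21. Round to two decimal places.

At Q = 21, P = 52 − 1.815(21) = 13.88.
dP/dQ = −1.815, so dQ/dP = 1/(−1.815) = -0.551.
ε = (dQ/dP)(P/Q) = (-0.551)(13.88/21).

-0.36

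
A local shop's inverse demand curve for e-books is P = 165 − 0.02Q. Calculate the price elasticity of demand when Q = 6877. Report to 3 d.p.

At Q = 6877, P = 165 − 0.02(6877) = 27.46.
dP/dQ = −0.02, so dQ/dP = 1/(−0.02) = -50.000.
ε = (dQ/dP)(P/Q) = (-50.000)(27.46/6877).

-0.200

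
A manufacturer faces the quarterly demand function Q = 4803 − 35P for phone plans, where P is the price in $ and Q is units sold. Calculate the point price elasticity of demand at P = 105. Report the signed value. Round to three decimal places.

-3.258

At P = 105, Q = 1128.
dQ/dP = −35.
ε = (dQ/dP)(P/Q) = (-35)(105/1128).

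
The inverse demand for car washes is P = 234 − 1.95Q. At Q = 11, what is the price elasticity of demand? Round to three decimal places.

-9.909

At Q = 11, P = 234 − 1.95(11) = 212.55.
dP/dQ = −1.95, so dQ/dP = 1/(−1.95) = -0.513.
ε = (dQ/dP)(P/Q) = (-0.513)(212.55/11).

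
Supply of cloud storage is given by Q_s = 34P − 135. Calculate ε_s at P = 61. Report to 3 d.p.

1.070

At P = 61, Q_s = 1939.
dQ_s/dP = 34.
ε_s = (dQ_s/dP)(P/Q_s) = (34)(61/1939).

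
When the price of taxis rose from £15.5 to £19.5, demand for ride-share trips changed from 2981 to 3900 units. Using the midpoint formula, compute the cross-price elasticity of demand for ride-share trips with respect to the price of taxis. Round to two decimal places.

1.17

ΔQ_x = 3900 − 2981 = 919; ΔP_y = 19.5 − 15.5 = 4.
Midpoints: P̄_y = 17.50, Q̄_x = 3440.5.
ε_xy = (ΔQ_x/ΔP_y)(P̄_y/Q̄_x) = (919/4)(17.50/3440.5).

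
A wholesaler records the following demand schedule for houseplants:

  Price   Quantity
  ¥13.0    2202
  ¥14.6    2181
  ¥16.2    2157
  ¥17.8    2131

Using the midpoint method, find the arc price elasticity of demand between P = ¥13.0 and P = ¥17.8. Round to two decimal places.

At P = 13.0, Q = 2202; at P = 17.8, Q = 2131.
ΔQ = -71, ΔP = 4.8. Midpoints: P̄ = 15.40, Q̄ = 2166.5.
ε = (ΔQ/ΔP)(P̄/Q̄) = (-71/4.8)(15.40/2166.5).

-0.11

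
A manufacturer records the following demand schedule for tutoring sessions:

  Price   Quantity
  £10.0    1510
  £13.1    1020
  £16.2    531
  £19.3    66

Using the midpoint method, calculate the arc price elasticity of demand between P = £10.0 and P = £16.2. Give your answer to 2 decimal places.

At P = 10.0, Q = 1510; at P = 16.2, Q = 531.
ΔQ = -979, ΔP = 6.2. Midpoints: P̄ = 13.10, Q̄ = 1020.5.
ε = (ΔQ/ΔP)(P̄/Q̄) = (-979/6.2)(13.10/1020.5).

-2.03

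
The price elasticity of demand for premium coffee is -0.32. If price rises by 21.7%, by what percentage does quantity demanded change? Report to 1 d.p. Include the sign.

-6.9%

%ΔQ ≈ ε × %ΔP = (-0.32)(21.7%) = -6.94%.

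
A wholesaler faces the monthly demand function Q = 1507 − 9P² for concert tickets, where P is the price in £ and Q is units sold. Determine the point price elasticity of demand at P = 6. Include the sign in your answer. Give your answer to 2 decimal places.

-0.55

At P = 6, Q = 1183.
dQ/dP = −18P = -108.
ε = (dQ/dP)(P/Q) = (-108)(6/1183).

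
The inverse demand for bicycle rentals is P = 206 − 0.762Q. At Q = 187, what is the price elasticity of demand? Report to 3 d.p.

-0.446

At Q = 187, P = 206 − 0.762(187) = 63.51.
dP/dQ = −0.762, so dQ/dP = 1/(−0.762) = -1.312.
ε = (dQ/dP)(P/Q) = (-1.312)(63.51/187).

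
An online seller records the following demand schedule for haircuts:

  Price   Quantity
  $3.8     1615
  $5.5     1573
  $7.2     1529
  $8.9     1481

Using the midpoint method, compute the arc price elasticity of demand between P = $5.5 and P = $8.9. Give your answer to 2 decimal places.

-0.13

At P = 5.5, Q = 1573; at P = 8.9, Q = 1481.
ΔQ = -92, ΔP = 3.4. Midpoints: P̄ = 7.20, Q̄ = 1527.0.
ε = (ΔQ/ΔP)(P̄/Q̄) = (-92/3.4)(7.20/1527.0).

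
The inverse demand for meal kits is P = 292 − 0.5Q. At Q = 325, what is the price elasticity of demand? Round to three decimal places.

-0.797

At Q = 325, P = 292 − 0.5(325) = 129.50.
dP/dQ = −0.5, so dQ/dP = 1/(−0.5) = -2.000.
ε = (dQ/dP)(P/Q) = (-2.000)(129.50/325).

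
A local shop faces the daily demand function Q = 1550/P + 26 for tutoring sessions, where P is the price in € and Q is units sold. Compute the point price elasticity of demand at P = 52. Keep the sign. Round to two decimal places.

At P = 52, Q = 55.808.
dQ/dP = −1550/P² = -0.573.
ε = (dQ/dP)(P/Q) = (-0.573)(52/55.808).

-0.53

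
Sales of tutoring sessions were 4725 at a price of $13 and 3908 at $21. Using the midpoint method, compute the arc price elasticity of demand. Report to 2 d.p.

-0.40

ΔQ = 3908 − 4725 = -817; ΔP = 21 − 13 = 8.
Midpoints: P̄ = 17.00, Q̄ = 4316.5.
ε = (ΔQ/ΔP)(P̄/Q̄) = (-817/8)(17.00/4316.5).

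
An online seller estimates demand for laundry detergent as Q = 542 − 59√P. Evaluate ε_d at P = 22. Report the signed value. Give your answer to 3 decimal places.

At P = 22, Q = 265.265.
dQ/dP = −59/(2√P) = -6.289.
ε = (dQ/dP)(P/Q) = (-6.289)(22/265.265).

-0.522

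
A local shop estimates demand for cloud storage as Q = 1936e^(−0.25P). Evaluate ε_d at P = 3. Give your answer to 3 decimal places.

-0.750

At P = 3, Q = 914.502.
dQ/dP = −0.25·1936e^(−0.25P) = −0.25Q = -228.625.
ε = (dQ/dP)(P/Q) = (-228.625)(3/914.502).
|ε| < 1, so demand is inelastic at this price.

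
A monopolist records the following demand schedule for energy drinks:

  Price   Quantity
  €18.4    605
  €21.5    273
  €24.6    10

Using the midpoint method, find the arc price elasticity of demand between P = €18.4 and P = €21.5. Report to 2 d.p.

At P = 18.4, Q = 605; at P = 21.5, Q = 273.
ΔQ = -332, ΔP = 3.1. Midpoints: P̄ = 19.95, Q̄ = 439.0.
ε = (ΔQ/ΔP)(P̄/Q̄) = (-332/3.1)(19.95/439.0).

-4.87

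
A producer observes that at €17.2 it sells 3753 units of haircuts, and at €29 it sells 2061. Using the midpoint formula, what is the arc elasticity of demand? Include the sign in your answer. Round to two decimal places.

ΔQ = 2061 − 3753 = -1692; ΔP = 29 − 17.2 = 11.8.
Midpoints: P̄ = 23.10, Q̄ = 2907.0.
ε = (ΔQ/ΔP)(P̄/Q̄) = (-1692/11.8)(23.10/2907.0).

-1.14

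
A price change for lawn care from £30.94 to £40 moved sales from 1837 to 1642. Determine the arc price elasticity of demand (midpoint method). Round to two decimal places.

-0.44

ΔQ = 1642 − 1837 = -195; ΔP = 40 − 30.94 = 9.06.
Midpoints: P̄ = 35.47, Q̄ = 1739.5.
ε = (ΔQ/ΔP)(P̄/Q̄) = (-195/9.06)(35.47/1739.5).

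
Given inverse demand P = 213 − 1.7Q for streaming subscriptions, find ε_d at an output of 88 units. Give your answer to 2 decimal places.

-0.42

At Q = 88, P = 213 − 1.7(88) = 63.40.
dP/dQ = −1.7, so dQ/dP = 1/(−1.7) = -0.588.
ε = (dQ/dP)(P/Q) = (-0.588)(63.40/88).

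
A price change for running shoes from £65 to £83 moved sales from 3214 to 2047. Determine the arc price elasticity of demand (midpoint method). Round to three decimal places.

-1.824

ΔQ = 2047 − 3214 = -1167; ΔP = 83 − 65 = 18.
Midpoints: P̄ = 74.00, Q̄ = 2630.5.
ε = (ΔQ/ΔP)(P̄/Q̄) = (-1167/18)(74.00/2630.5).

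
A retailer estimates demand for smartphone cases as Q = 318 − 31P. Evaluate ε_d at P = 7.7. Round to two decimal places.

-3.01

At P = 7.7, Q = 79.300.
dQ/dP = −31.
ε = (dQ/dP)(P/Q) = (-31)(7.7/79.300).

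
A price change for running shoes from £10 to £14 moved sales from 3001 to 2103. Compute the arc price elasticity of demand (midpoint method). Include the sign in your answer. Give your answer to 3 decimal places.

-1.056

ΔQ = 2103 − 3001 = -898; ΔP = 14 − 10 = 4.
Midpoints: P̄ = 12.00, Q̄ = 2552.0.
ε = (ΔQ/ΔP)(P̄/Q̄) = (-898/4)(12.00/2552.0).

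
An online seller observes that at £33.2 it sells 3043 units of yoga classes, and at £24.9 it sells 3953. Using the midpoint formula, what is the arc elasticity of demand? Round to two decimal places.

ΔQ = 3953 − 3043 = 910; ΔP = 24.9 − 33.2 = -8.3.
Midpoints: P̄ = 29.05, Q̄ = 3498.0.
ε = (ΔQ/ΔP)(P̄/Q̄) = (910/-8.3)(29.05/3498.0).

-0.91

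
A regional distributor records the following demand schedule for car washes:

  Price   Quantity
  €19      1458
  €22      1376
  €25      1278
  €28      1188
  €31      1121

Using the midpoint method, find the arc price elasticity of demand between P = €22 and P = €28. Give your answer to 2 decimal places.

-0.61

At P = 22, Q = 1376; at P = 28, Q = 1188.
ΔQ = -188, ΔP = 6. Midpoints: P̄ = 25.00, Q̄ = 1282.0.
ε = (ΔQ/ΔP)(P̄/Q̄) = (-188/6)(25.00/1282.0).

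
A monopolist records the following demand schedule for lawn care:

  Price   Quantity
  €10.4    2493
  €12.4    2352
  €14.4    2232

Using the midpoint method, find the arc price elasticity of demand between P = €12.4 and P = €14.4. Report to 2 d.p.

-0.35

At P = 12.4, Q = 2352; at P = 14.4, Q = 2232.
ΔQ = -120, ΔP = 2.0. Midpoints: P̄ = 13.40, Q̄ = 2292.0.
ε = (ΔQ/ΔP)(P̄/Q̄) = (-120/2.0)(13.40/2292.0).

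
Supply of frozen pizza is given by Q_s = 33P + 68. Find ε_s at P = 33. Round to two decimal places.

0.94

At P = 33, Q_s = 1157.
dQ_s/dP = 33.
ε_s = (dQ_s/dP)(P/Q_s) = (33)(33/1157).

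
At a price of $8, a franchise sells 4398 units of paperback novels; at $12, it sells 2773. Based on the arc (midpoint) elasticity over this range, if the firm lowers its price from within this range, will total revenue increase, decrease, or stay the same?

increase

Arc ε = (-1625/4)(10.00/3585.5) ≈ -1.133.
|ε| = 1.13 > 1, so demand is elastic. A price cut therefore raises total revenue.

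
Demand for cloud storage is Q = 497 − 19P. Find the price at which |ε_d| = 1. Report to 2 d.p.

For linear demand Q = a − bP, ε = −bP/(a − bP). |ε| = 1 when bP = a − bP, i.e. P = a/(2b).
P = 497/(2·19) = 497/38 = 13.0789.

13.08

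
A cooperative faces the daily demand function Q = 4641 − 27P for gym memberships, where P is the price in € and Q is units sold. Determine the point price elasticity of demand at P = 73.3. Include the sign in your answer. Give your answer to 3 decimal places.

At P = 73.3, Q = 2661.900.
dQ/dP = −27.
ε = (dQ/dP)(P/Q) = (-27)(73.3/2661.900).
|ε| < 1, so demand is inelastic at this price.

-0.743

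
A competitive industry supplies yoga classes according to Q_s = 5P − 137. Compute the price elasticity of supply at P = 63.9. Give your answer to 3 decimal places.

1.751

At P = 63.9, Q_s = 182.50.
dQ_s/dP = 5.
ε_s = (dQ_s/dP)(P/Q_s) = (5)(63.9/182.50).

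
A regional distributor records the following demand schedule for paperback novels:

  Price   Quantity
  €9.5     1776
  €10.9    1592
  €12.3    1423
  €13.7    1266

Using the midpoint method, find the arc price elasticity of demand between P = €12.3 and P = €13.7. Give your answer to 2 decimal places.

-1.08

At P = 12.3, Q = 1423; at P = 13.7, Q = 1266.
ΔQ = -157, ΔP = 1.4. Midpoints: P̄ = 13.00, Q̄ = 1344.5.
ε = (ΔQ/ΔP)(P̄/Q̄) = (-157/1.4)(13.00/1344.5).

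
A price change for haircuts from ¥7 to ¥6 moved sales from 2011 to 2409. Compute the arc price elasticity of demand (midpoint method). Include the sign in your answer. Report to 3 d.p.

-1.171

ΔQ = 2409 − 2011 = 398; ΔP = 6 − 7 = -1.
Midpoints: P̄ = 6.50, Q̄ = 2210.0.
ε = (ΔQ/ΔP)(P̄/Q̄) = (398/-1)(6.50/2210.0).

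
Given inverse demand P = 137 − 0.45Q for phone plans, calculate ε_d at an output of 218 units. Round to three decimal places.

-0.397

At Q = 218, P = 137 − 0.45(218) = 38.90.
dP/dQ = −0.45, so dQ/dP = 1/(−0.45) = -2.222.
ε = (dQ/dP)(P/Q) = (-2.222)(38.90/218).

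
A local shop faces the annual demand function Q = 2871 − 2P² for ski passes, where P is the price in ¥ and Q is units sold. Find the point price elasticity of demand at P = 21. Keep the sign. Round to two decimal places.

-0.89

At P = 21, Q = 1989.
dQ/dP = −4P = -84.
ε = (dQ/dP)(P/Q) = (-84)(21/1989).
|ε| < 1, so demand is inelastic at this price.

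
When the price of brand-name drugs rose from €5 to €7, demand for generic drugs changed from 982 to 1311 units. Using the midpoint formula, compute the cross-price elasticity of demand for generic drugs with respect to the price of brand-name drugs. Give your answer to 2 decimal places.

0.86

ΔQ_x = 1311 − 982 = 329; ΔP_y = 7 − 5 = 2.
Midpoints: P̄_y = 6.00, Q̄_x = 1146.5.
ε_xy = (ΔQ_x/ΔP_y)(P̄_y/Q̄_x) = (329/2)(6.00/1146.5).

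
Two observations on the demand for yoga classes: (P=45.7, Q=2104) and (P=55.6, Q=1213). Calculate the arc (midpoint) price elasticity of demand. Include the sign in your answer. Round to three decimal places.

ΔQ = 1213 − 2104 = -891; ΔP = 55.6 − 45.7 = 9.9.
Midpoints: P̄ = 50.65, Q̄ = 1658.5.
ε = (ΔQ/ΔP)(P̄/Q̄) = (-891/9.9)(50.65/1658.5).

-2.749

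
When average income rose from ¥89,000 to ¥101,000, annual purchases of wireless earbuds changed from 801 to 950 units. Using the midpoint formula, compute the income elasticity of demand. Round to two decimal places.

1.35

ΔQ = 149, ΔI = 12000. Midpoints: Ī = 95,000, Q̄ = 875.5.
ε_I = (ΔQ/ΔI)(Ī/Q̄) = (149/12000)(95000/875.5).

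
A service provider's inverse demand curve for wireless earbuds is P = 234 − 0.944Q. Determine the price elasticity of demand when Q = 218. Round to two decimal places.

At Q = 218, P = 234 − 0.944(218) = 28.21.
dP/dQ = −0.944, so dQ/dP = 1/(−0.944) = -1.059.
ε = (dQ/dP)(P/Q) = (-1.059)(28.21/218).

-0.14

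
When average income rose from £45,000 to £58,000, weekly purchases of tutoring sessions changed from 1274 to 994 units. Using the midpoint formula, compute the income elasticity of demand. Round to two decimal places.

-0.98

ΔQ = -280, ΔI = 13000. Midpoints: Ī = 51,500, Q̄ = 1134.0.
ε_I = (ΔQ/ΔI)(Ī/Q̄) = (-280/13000)(51500/1134.0).
ε_I < 0, so the good is inferior.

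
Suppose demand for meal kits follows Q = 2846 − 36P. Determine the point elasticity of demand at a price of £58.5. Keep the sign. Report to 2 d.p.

-2.85

At P = 58.5, Q = 740.
dQ/dP = −36.
ε = (dQ/dP)(P/Q) = (-36)(58.5/740).
|ε| > 1, so demand is elastic at this price.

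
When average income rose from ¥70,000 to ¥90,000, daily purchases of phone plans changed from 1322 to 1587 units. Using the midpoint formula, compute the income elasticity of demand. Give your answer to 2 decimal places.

0.73

ΔQ = 265, ΔI = 20000. Midpoints: Ī = 80,000, Q̄ = 1454.5.
ε_I = (ΔQ/ΔI)(Ī/Q̄) = (265/20000)(80000/1454.5).
ε_I > 0, so the good is normal.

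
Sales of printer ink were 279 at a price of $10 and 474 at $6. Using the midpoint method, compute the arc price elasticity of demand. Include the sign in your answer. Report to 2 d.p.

ΔQ = 474 − 279 = 195; ΔP = 6 − 10 = -4.
Midpoints: P̄ = 8.00, Q̄ = 376.5.
ε = (ΔQ/ΔP)(P̄/Q̄) = (195/-4)(8.00/376.5).

-1.04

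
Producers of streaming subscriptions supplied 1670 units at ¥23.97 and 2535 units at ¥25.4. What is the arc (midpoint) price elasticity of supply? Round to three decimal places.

7.102

ΔQ = 2535 − 1670 = 865; ΔP = 25.4 − 23.97 = 1.43.
Midpoints: P̄ = 24.68, Q̄ = 2102.5.
ε_s = (ΔQ/ΔP)(P̄/Q̄) = (865/1.43)(24.68/2102.5).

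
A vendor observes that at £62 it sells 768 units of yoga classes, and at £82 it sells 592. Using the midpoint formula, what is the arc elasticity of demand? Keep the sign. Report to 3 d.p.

ΔQ = 592 − 768 = -176; ΔP = 82 − 62 = 20.
Midpoints: P̄ = 72.00, Q̄ = 680.0.
ε = (ΔQ/ΔP)(P̄/Q̄) = (-176/20)(72.00/680.0).

-0.932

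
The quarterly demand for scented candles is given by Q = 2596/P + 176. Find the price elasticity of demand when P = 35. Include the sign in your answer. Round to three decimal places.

-0.296

At P = 35, Q = 250.171.
dQ/dP = −2596/P² = -2.119.
ε = (dQ/dP)(P/Q) = (-2.119)(35/250.171).
|ε| < 1, so demand is inelastic at this price.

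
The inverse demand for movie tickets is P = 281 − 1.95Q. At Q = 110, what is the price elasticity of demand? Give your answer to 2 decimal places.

-0.31

At Q = 110, P = 281 − 1.95(110) = 66.50.
dP/dQ = −1.95, so dQ/dP = 1/(−1.95) = -0.513.
ε = (dQ/dP)(P/Q) = (-0.513)(66.50/110).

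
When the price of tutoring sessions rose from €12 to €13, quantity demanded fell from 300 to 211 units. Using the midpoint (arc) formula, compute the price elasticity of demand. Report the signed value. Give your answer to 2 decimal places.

-4.35

ΔQ = 211 − 300 = -89; ΔP = 13 − 12 = 1.
Midpoints: P̄ = 12.50, Q̄ = 255.5.
ε = (ΔQ/ΔP)(P̄/Q̄) = (-89/1)(12.50/255.5).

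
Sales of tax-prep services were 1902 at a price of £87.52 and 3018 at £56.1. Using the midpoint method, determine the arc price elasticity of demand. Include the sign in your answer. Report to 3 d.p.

ΔQ = 3018 − 1902 = 1116; ΔP = 56.1 − 87.52 = -31.42.
Midpoints: P̄ = 71.81, Q̄ = 2460.0.
ε = (ΔQ/ΔP)(P̄/Q̄) = (1116/-31.42)(71.81/2460.0).

-1.037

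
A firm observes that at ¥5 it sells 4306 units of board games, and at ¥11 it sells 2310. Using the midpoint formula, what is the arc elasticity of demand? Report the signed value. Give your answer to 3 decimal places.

-0.805

ΔQ = 2310 − 4306 = -1996; ΔP = 11 − 5 = 6.
Midpoints: P̄ = 8.00, Q̄ = 3308.0.
ε = (ΔQ/ΔP)(P̄/Q̄) = (-1996/6)(8.00/3308.0).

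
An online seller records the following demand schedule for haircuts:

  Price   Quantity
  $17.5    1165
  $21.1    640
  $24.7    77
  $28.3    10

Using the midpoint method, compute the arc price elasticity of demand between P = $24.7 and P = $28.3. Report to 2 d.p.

-11.34

At P = 24.7, Q = 77; at P = 28.3, Q = 10.
ΔQ = -67, ΔP = 3.6. Midpoints: P̄ = 26.50, Q̄ = 43.5.
ε = (ΔQ/ΔP)(P̄/Q̄) = (-67/3.6)(26.50/43.5).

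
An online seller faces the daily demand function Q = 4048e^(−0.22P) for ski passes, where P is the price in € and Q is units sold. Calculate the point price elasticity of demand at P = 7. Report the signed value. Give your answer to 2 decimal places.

At P = 7, Q = 867.815.
dQ/dP = −0.22·4048e^(−0.22P) = −0.22Q = -190.919.
ε = (dQ/dP)(P/Q) = (-190.919)(7/867.815).

-1.54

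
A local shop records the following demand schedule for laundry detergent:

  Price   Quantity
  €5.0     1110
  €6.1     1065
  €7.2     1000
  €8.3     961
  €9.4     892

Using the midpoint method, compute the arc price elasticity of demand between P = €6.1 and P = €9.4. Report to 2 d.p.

At P = 6.1, Q = 1065; at P = 9.4, Q = 892.
ΔQ = -173, ΔP = 3.3. Midpoints: P̄ = 7.75, Q̄ = 978.5.
ε = (ΔQ/ΔP)(P̄/Q̄) = (-173/3.3)(7.75/978.5).

-0.42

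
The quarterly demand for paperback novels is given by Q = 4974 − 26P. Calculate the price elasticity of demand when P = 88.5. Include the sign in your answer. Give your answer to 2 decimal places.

-0.86

At P = 88.5, Q = 2673.
dQ/dP = −26.
ε = (dQ/dP)(P/Q) = (-26)(88.5/2673).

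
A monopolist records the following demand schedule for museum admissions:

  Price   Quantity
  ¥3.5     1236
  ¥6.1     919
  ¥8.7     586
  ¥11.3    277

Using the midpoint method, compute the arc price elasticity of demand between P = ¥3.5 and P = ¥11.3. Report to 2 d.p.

At P = 3.5, Q = 1236; at P = 11.3, Q = 277.
ΔQ = -959, ΔP = 7.8. Midpoints: P̄ = 7.40, Q̄ = 756.5.
ε = (ΔQ/ΔP)(P̄/Q̄) = (-959/7.8)(7.40/756.5).

-1.20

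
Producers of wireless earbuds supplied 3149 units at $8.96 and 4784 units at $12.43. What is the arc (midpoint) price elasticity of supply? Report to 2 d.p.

1.27

ΔQ = 4784 − 3149 = 1635; ΔP = 12.43 − 8.96 = 3.47.
Midpoints: P̄ = 10.70, Q̄ = 3966.5.
ε_s = (ΔQ/ΔP)(P̄/Q̄) = (1635/3.47)(10.70/3966.5).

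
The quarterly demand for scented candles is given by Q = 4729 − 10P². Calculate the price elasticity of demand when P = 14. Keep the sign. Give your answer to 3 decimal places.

-1.416

At P = 14, Q = 2769.
dQ/dP = −20P = -280.
ε = (dQ/dP)(P/Q) = (-280)(14/2769).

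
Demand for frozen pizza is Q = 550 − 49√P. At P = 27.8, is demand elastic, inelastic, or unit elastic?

Q = 291.644, dQ/dP = -4.647.
ε = (dQ/dP)(P/Q) ≈ -0.443.
|ε| = 0.44 < 1.

inelastic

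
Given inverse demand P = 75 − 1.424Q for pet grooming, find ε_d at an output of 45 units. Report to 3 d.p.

At Q = 45, P = 75 − 1.424(45) = 10.92.
dP/dQ = −1.424, so dQ/dP = 1/(−1.424) = -0.702.
ε = (dQ/dP)(P/Q) = (-0.702)(10.92/45).

-0.170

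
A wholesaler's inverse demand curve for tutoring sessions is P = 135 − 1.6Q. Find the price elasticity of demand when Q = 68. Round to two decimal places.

At Q = 68, P = 135 − 1.6(68) = 26.20.
dP/dQ = −1.6, so dQ/dP = 1/(−1.6) = -0.625.
ε = (dQ/dP)(P/Q) = (-0.625)(26.20/68).

-0.24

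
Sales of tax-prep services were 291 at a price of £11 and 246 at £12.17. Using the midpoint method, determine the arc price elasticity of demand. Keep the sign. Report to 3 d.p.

-1.660

ΔQ = 246 − 291 = -45; ΔP = 12.17 − 11 = 1.17.
Midpoints: P̄ = 11.59, Q̄ = 268.5.
ε = (ΔQ/ΔP)(P̄/Q̄) = (-45/1.17)(11.59/268.5).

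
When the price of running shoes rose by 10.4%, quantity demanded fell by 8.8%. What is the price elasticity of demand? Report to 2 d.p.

-0.85

ε = %ΔQ / %ΔP = (-8.8)/(10.4) = -0.846.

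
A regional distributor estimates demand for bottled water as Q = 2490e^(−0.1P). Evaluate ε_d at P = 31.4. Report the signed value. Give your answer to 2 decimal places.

-3.14

At P = 31.4, Q = 107.774.
dQ/dP = −0.1·2490e^(−0.1P) = −0.1Q = -10.777.
ε = (dQ/dP)(P/Q) = (-10.777)(31.4/107.774).
|ε| > 1, so demand is elastic at this price.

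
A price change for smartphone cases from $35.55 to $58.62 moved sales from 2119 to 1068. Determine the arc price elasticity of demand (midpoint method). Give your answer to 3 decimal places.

-1.346

ΔQ = 1068 − 2119 = -1051; ΔP = 58.62 − 35.55 = 23.07.
Midpoints: P̄ = 47.08, Q̄ = 1593.5.
ε = (ΔQ/ΔP)(P̄/Q̄) = (-1051/23.07)(47.08/1593.5).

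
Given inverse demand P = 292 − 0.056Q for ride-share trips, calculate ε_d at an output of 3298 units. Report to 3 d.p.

At Q = 3298, P = 292 − 0.056(3298) = 107.31.
dP/dQ = −0.056, so dQ/dP = 1/(−0.056) = -17.857.
ε = (dQ/dP)(P/Q) = (-17.857)(107.31/3298).

-0.581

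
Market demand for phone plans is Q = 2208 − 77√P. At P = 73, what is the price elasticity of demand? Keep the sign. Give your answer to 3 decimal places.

At P = 73, Q = 1550.112.
dQ/dP = −77/(2√P) = -4.506.
ε = (dQ/dP)(P/Q) = (-4.506)(73/1550.112).

-0.212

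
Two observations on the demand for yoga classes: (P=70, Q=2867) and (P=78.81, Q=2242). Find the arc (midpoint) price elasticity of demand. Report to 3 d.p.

ΔQ = 2242 − 2867 = -625; ΔP = 78.81 − 70 = 8.81.
Midpoints: P̄ = 74.41, Q̄ = 2554.5.
ε = (ΔQ/ΔP)(P̄/Q̄) = (-625/8.81)(74.41/2554.5).

-2.066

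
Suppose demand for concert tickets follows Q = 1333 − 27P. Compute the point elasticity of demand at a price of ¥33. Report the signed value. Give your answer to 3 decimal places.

At P = 33, Q = 442.
dQ/dP = −27.
ε = (dQ/dP)(P/Q) = (-27)(33/442).

-2.016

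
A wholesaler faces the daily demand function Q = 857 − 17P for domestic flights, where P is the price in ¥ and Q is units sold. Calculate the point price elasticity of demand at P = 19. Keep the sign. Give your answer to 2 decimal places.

At P = 19, Q = 534.
dQ/dP = −17.
ε = (dQ/dP)(P/Q) = (-17)(19/534).

-0.60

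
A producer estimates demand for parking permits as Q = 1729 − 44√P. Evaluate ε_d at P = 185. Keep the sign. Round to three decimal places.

At P = 185, Q = 1130.535.
dQ/dP = −44/(2√P) = -1.617.
ε = (dQ/dP)(P/Q) = (-1.617)(185/1130.535).
|ε| < 1, so demand is inelastic at this price.

-0.265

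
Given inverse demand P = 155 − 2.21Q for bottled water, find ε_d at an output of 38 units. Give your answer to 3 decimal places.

-0.846

At Q = 38, P = 155 − 2.21(38) = 71.02.
dP/dQ = −2.21, so dQ/dP = 1/(−2.21) = -0.452.
ε = (dQ/dP)(P/Q) = (-0.452)(71.02/38).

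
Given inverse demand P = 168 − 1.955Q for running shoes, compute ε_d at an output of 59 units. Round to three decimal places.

-0.457

At Q = 59, P = 168 − 1.955(59) = 52.66.
dP/dQ = −1.955, so dQ/dP = 1/(−1.955) = -0.512.
ε = (dQ/dP)(P/Q) = (-0.512)(52.66/59).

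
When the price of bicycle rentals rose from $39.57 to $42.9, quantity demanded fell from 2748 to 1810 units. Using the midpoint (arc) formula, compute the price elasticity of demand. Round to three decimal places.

ΔQ = 1810 − 2748 = -938; ΔP = 42.9 − 39.57 = 3.33.
Midpoints: P̄ = 41.23, Q̄ = 2279.0.
ε = (ΔQ/ΔP)(P̄/Q̄) = (-938/3.33)(41.23/2279.0).

-5.097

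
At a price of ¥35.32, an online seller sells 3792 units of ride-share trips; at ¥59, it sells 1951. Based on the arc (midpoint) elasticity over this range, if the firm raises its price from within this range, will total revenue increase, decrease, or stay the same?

Arc ε = (-1841/23.68)(47.16/2871.5) ≈ -1.277.
|ε| = 1.28 > 1, so demand is elastic. A price rise therefore reduces total revenue.

decrease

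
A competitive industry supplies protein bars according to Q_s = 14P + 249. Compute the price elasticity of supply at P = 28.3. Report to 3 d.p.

At P = 28.3, Q_s = 645.20.
dQ_s/dP = 14.
ε_s = (dQ_s/dP)(P/Q_s) = (14)(28.3/645.20).

0.614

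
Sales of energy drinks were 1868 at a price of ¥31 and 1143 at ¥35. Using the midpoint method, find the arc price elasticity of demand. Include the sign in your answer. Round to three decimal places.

-3.973

ΔQ = 1143 − 1868 = -725; ΔP = 35 − 31 = 4.
Midpoints: P̄ = 33.00, Q̄ = 1505.5.
ε = (ΔQ/ΔP)(P̄/Q̄) = (-725/4)(33.00/1505.5).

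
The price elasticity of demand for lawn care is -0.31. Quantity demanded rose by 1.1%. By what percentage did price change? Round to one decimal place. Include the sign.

-3.5%

%ΔP ≈ %ΔQ / ε = (1.1%)/(-0.31) = -3.55%.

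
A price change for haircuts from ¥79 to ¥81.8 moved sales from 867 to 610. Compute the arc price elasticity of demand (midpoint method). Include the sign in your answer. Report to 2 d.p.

-9.99

ΔQ = 610 − 867 = -257; ΔP = 81.8 − 79 = 2.8.
Midpoints: P̄ = 80.40, Q̄ = 738.5.
ε = (ΔQ/ΔP)(P̄/Q̄) = (-257/2.8)(80.40/738.5).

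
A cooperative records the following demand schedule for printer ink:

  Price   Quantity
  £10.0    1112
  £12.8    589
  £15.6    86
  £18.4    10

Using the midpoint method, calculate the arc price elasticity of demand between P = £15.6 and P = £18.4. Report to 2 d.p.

-9.61

At P = 15.6, Q = 86; at P = 18.4, Q = 10.
ΔQ = -76, ΔP = 2.8. Midpoints: P̄ = 17.00, Q̄ = 48.0.
ε = (ΔQ/ΔP)(P̄/Q̄) = (-76/2.8)(17.00/48.0).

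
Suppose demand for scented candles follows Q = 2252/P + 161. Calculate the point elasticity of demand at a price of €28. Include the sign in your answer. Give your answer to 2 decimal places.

-0.33

At P = 28, Q = 241.429.
dQ/dP = −2252/P² = -2.872.
ε = (dQ/dP)(P/Q) = (-2.872)(28/241.429).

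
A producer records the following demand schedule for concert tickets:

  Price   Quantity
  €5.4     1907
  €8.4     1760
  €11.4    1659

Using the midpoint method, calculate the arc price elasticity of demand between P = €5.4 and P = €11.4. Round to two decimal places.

-0.19

At P = 5.4, Q = 1907; at P = 11.4, Q = 1659.
ΔQ = -248, ΔP = 6.0. Midpoints: P̄ = 8.40, Q̄ = 1783.0.
ε = (ΔQ/ΔP)(P̄/Q̄) = (-248/6.0)(8.40/1783.0).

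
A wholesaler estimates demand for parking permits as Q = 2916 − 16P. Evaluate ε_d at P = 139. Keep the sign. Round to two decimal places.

-3.21

At P = 139, Q = 692.
dQ/dP = −16.
ε = (dQ/dP)(P/Q) = (-16)(139/692).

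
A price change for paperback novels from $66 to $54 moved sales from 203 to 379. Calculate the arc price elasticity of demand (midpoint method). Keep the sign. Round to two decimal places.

-3.02

ΔQ = 379 − 203 = 176; ΔP = 54 − 66 = -12.
Midpoints: P̄ = 60.00, Q̄ = 291.0.
ε = (ΔQ/ΔP)(P̄/Q̄) = (176/-12)(60.00/291.0).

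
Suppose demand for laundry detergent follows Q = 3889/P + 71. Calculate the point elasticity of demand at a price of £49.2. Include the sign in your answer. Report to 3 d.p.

-0.527

At P = 49.2, Q = 150.045.
dQ/dP = −3889/P² = -1.607.
ε = (dQ/dP)(P/Q) = (-1.607)(49.2/150.045).
|ε| < 1, so demand is inelastic at this price.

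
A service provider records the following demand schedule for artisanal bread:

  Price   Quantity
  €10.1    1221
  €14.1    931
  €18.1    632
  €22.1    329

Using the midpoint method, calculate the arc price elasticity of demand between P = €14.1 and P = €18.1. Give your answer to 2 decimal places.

-1.54

At P = 14.1, Q = 931; at P = 18.1, Q = 632.
ΔQ = -299, ΔP = 4.0. Midpoints: P̄ = 16.10, Q̄ = 781.5.
ε = (ΔQ/ΔP)(P̄/Q̄) = (-299/4.0)(16.10/781.5).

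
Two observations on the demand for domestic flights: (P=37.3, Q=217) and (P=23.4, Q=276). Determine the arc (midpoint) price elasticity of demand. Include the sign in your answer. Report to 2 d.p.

-0.52

ΔQ = 276 − 217 = 59; ΔP = 23.4 − 37.3 = -13.9.
Midpoints: P̄ = 30.35, Q̄ = 246.5.
ε = (ΔQ/ΔP)(P̄/Q̄) = (59/-13.9)(30.35/246.5).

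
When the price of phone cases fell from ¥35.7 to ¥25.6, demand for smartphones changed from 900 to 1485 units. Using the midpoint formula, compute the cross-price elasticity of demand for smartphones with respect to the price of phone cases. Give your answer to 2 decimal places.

ΔQ_x = 1485 − 900 = 585; ΔP_y = 25.6 − 35.7 = -10.1.
Midpoints: P̄_y = 30.65, Q̄_x = 1192.5.
ε_xy = (ΔQ_x/ΔP_y)(P̄_y/Q̄_x) = (585/-10.1)(30.65/1192.5).
ε_xy < 0, so the goods are complements.

-1.49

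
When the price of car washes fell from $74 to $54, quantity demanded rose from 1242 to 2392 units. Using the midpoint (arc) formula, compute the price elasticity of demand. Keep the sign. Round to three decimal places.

ΔQ = 2392 − 1242 = 1150; ΔP = 54 − 74 = -20.
Midpoints: P̄ = 64.00, Q̄ = 1817.0.
ε = (ΔQ/ΔP)(P̄/Q̄) = (1150/-20)(64.00/1817.0).

-2.025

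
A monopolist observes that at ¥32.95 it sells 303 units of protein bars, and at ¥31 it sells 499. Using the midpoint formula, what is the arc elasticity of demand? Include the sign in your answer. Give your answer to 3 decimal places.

-8.015

ΔQ = 499 − 303 = 196; ΔP = 31 − 32.95 = -1.95.
Midpoints: P̄ = 31.98, Q̄ = 401.0.
ε = (ΔQ/ΔP)(P̄/Q̄) = (196/-1.95)(31.98/401.0).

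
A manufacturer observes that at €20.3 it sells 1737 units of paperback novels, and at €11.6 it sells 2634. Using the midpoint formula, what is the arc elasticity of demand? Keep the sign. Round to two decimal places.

ΔQ = 2634 − 1737 = 897; ΔP = 11.6 − 20.3 = -8.7.
Midpoints: P̄ = 15.95, Q̄ = 2185.5.
ε = (ΔQ/ΔP)(P̄/Q̄) = (897/-8.7)(15.95/2185.5).

-0.75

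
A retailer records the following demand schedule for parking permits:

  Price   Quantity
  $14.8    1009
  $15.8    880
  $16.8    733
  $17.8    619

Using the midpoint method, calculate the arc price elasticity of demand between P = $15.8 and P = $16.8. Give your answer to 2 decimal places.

-2.97

At P = 15.8, Q = 880; at P = 16.8, Q = 733.
ΔQ = -147, ΔP = 1.0. Midpoints: P̄ = 16.30, Q̄ = 806.5.
ε = (ΔQ/ΔP)(P̄/Q̄) = (-147/1.0)(16.30/806.5).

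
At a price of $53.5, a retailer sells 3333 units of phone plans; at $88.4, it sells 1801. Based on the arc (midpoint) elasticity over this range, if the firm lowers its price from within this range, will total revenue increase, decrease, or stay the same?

increase

Arc ε = (-1532/34.9)(70.95/2567.0) ≈ -1.213.
|ε| = 1.21 > 1, so demand is elastic. A price cut therefore raises total revenue.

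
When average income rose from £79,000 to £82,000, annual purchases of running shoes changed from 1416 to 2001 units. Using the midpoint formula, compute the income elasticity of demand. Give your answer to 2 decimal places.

9.19

ΔQ = 585, ΔI = 3000. Midpoints: Ī = 80,500, Q̄ = 1708.5.
ε_I = (ΔQ/ΔI)(Ī/Q̄) = (585/3000)(80500/1708.5).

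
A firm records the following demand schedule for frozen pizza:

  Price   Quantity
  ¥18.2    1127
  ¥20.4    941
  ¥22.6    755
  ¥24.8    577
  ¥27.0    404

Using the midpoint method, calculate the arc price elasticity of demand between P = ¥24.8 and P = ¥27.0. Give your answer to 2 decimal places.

At P = 24.8, Q = 577; at P = 27.0, Q = 404.
ΔQ = -173, ΔP = 2.2. Midpoints: P̄ = 25.90, Q̄ = 490.5.
ε = (ΔQ/ΔP)(P̄/Q̄) = (-173/2.2)(25.90/490.5).

-4.15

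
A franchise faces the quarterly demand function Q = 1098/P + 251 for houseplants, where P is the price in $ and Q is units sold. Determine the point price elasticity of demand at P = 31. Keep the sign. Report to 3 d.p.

-0.124

At P = 31, Q = 286.419.
dQ/dP = −1098/P² = -1.143.
ε = (dQ/dP)(P/Q) = (-1.143)(31/286.419).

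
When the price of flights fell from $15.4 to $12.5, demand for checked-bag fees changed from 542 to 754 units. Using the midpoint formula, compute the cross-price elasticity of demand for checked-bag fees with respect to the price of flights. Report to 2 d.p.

-1.57

ΔQ_x = 754 − 542 = 212; ΔP_y = 12.5 − 15.4 = -2.9.
Midpoints: P̄_y = 13.95, Q̄_x = 648.0.
ε_xy = (ΔQ_x/ΔP_y)(P̄_y/Q̄_x) = (212/-2.9)(13.95/648.0).
ε_xy < 0, so the goods are complements.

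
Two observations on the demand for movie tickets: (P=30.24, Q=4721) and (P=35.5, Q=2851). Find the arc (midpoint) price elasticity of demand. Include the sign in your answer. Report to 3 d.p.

ΔQ = 2851 − 4721 = -1870; ΔP = 35.5 − 30.24 = 5.26.
Midpoints: P̄ = 32.87, Q̄ = 3786.0.
ε = (ΔQ/ΔP)(P̄/Q̄) = (-1870/5.26)(32.87/3786.0).

-3.087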